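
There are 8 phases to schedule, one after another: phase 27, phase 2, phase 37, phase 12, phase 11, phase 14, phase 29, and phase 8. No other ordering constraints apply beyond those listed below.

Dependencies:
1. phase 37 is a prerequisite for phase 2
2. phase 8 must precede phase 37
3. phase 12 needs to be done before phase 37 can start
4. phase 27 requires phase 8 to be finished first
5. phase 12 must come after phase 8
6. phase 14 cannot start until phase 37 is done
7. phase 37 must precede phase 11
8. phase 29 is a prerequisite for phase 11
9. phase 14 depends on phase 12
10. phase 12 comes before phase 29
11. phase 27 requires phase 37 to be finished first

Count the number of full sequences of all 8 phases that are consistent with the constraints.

84

Only phase 8 has no prerequisites, so it must go first.
Counting all ways to extend the partial order to a total order gives 84.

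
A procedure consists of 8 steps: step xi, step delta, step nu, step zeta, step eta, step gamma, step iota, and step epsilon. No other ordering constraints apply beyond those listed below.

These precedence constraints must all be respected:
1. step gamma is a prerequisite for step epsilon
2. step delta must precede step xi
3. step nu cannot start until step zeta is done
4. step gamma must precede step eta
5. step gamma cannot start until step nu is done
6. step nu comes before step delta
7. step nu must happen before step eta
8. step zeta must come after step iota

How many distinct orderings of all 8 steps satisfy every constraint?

20

Step iota is the only step with nothing required before it, so every ordering starts there.
Enumerating by repeatedly choosing an available step (one whose prerequisites are all placed) gives 20 distinct complete orderings.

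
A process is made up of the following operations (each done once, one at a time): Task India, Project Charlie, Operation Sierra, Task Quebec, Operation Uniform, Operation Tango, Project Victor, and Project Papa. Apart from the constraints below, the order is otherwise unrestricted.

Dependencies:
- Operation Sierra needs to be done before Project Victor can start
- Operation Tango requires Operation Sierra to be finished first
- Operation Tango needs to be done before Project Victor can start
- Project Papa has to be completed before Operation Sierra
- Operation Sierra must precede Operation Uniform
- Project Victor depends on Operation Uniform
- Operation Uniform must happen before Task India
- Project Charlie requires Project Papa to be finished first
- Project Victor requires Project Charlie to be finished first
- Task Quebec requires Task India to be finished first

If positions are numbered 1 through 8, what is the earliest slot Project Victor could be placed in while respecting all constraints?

6

Every operation that must precede Project Victor has to come before it. Tracing all chains that end at Project Victor, those operations are: Project Charlie, Operation Sierra, Operation Uniform, Operation Tango, Project Papa — 5 in total.
So at minimum 5 operations come before Project Victor, putting Project Victor no earlier than position 6. That position is achievable by scheduling exactly those predecessors first.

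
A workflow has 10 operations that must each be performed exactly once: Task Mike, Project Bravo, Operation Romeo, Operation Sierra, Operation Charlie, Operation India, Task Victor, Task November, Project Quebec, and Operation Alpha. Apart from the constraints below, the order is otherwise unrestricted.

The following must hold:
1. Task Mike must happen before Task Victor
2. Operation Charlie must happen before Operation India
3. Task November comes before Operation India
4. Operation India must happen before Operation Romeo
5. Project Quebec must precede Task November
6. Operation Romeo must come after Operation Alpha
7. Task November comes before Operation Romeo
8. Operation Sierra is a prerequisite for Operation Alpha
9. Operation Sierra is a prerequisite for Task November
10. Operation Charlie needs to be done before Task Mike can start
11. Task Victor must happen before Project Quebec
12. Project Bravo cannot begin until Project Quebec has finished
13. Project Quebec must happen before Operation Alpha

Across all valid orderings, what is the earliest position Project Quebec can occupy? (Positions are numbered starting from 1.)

4

The operations that are forced before Project Quebec, directly or transitively, are Task Mike, Operation Charlie, Task Victor. That's 3 operations.
So at minimum 3 operations come before Project Quebec, putting Project Quebec no earlier than position 4. That position is achievable by scheduling exactly those predecessors first.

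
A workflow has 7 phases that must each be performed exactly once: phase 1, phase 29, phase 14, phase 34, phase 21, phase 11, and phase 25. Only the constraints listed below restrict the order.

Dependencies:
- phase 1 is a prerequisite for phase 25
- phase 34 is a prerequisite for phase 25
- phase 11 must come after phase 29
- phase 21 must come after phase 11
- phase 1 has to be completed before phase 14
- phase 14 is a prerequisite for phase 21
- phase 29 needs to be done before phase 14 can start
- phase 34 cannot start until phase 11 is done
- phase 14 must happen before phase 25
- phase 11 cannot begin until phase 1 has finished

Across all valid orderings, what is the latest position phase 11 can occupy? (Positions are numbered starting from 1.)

The phases that are forced after phase 11, directly or by a chain of constraints, are phase 34, phase 21, phase 25. That's 3 phases.
With 3 mandatory successors out of 7 phases total, the latest slot for phase 11 is 7−3 = 4, and it's reachable by doing all non-successors before phase 11.

4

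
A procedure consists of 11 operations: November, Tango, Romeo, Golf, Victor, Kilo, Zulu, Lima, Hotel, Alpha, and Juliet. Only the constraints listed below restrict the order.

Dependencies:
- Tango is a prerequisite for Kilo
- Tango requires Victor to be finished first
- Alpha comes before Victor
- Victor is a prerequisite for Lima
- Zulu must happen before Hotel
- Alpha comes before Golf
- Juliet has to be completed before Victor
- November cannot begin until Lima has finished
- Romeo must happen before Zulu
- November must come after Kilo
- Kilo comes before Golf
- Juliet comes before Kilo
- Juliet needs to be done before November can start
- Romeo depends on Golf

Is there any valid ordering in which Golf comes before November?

The constraints leave Golf and November unordered relative to each other; nothing requires November earlier.
So a valid ordering placing Golf earlier than November exists.

Yes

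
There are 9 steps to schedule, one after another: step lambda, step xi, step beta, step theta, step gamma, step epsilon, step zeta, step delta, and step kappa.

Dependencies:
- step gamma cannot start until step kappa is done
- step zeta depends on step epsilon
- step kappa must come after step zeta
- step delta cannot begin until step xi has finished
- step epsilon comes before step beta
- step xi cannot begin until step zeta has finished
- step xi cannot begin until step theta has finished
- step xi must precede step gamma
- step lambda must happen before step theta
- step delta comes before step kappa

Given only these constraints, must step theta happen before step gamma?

Yes

Chaining the stated constraints: step theta → step xi → step gamma.
Hence step theta necessarily comes before step gamma.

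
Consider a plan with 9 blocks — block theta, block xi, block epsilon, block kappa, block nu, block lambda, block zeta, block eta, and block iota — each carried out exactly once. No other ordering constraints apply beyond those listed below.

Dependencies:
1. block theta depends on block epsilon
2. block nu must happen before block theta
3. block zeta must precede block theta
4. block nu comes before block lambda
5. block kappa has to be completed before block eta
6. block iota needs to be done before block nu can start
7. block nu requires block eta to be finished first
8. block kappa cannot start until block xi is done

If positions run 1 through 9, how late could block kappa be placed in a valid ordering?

5

The blocks that are forced after block kappa, directly or by a chain of constraints, are block theta, block nu, block lambda, block eta. That's 4 blocks.
With 4 mandatory successors out of 9 blocks total, the latest slot for block kappa is 9−4 = 5, and it's reachable by doing all non-successors before block kappa.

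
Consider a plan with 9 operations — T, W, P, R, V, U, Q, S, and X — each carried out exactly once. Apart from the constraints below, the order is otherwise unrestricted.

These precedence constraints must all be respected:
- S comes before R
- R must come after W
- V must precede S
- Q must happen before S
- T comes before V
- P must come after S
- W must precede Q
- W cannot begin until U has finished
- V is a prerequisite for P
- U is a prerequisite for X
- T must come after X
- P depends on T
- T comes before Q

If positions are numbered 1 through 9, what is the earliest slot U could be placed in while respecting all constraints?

1

U has no prerequisites at all, so it can go in position 1.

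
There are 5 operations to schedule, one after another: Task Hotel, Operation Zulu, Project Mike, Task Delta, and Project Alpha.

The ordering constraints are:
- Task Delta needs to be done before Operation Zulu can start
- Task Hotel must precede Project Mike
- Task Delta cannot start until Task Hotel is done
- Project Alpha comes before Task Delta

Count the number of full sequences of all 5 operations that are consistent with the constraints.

2 operations have no prerequisites (Task Hotel, Project Alpha), so any of them could come first.
Systematically extending each partial ordering one operation at a time and counting, there are 7 complete orderings.

7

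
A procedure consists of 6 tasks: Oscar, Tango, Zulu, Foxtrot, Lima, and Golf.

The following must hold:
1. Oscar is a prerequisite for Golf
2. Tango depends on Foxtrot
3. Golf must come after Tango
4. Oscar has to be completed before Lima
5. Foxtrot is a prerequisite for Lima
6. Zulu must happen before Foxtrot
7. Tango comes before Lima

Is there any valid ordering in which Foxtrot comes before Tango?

Yes

Foxtrot is actually forced before Tango by the constraints, so certainly some valid ordering has Foxtrot first.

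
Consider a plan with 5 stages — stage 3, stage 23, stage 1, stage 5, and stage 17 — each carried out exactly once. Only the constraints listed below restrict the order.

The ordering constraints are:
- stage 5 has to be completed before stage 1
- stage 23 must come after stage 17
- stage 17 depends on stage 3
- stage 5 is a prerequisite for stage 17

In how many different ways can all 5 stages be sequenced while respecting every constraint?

2 stages have no prerequisites (stage 3, stage 5), so any of them could come first.
Systematically extending each partial ordering one stage at a time and counting, there are 7 complete orderings.

7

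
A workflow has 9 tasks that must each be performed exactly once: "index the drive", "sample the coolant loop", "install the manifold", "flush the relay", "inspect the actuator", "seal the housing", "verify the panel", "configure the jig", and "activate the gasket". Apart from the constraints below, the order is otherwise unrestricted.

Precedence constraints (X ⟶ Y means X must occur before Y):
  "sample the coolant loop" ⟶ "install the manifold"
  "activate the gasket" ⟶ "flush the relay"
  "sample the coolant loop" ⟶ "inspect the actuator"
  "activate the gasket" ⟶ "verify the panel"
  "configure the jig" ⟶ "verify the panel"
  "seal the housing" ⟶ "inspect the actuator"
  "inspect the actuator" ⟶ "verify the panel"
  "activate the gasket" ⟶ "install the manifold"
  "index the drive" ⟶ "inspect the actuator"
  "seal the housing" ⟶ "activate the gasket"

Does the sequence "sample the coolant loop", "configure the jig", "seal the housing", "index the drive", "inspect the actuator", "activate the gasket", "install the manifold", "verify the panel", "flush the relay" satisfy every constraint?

Every stated constraint is respected: "sample the coolant loop" sits at position 1, ahead of "install the manifold" at position 7, and each of the other listed pairs likewise has the predecessor earlier in the sequence.

Yes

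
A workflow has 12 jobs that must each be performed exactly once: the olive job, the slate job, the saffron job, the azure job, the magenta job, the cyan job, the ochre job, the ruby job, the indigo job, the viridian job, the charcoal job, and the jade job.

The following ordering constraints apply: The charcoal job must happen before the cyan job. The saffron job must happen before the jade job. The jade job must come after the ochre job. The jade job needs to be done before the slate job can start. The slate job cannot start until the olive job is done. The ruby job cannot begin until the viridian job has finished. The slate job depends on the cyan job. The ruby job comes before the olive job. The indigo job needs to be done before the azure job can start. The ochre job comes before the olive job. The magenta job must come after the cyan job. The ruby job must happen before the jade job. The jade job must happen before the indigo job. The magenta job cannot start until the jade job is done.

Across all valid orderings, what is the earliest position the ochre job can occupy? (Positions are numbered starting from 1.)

The ochre job has no prerequisites at all, so it can go in position 1.

1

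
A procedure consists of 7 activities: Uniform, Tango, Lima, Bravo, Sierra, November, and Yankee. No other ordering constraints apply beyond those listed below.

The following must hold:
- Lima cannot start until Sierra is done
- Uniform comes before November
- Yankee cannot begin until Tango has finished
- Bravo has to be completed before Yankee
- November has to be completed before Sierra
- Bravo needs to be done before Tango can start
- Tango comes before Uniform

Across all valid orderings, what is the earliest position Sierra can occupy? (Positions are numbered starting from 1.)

5

Working backwards through the constraints from Sierra, its full set of required predecessors is Uniform, Tango, Bravo, November — 4 of them.
So at minimum 4 activities come before Sierra, putting Sierra no earlier than position 5. That position is achievable by scheduling exactly those predecessors first.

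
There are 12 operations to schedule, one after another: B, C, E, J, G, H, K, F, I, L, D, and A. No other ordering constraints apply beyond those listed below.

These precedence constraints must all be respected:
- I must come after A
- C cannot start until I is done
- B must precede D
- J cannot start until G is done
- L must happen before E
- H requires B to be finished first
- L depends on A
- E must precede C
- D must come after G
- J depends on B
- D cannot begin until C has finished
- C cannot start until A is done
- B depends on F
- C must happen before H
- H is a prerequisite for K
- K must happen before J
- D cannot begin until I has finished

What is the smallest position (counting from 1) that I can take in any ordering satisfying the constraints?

The only operation forced before I (directly or transitively) is A.
So at minimum 1 operation comes before I, putting I no earlier than position 2. That position is achievable by scheduling exactly that predecessor first.

2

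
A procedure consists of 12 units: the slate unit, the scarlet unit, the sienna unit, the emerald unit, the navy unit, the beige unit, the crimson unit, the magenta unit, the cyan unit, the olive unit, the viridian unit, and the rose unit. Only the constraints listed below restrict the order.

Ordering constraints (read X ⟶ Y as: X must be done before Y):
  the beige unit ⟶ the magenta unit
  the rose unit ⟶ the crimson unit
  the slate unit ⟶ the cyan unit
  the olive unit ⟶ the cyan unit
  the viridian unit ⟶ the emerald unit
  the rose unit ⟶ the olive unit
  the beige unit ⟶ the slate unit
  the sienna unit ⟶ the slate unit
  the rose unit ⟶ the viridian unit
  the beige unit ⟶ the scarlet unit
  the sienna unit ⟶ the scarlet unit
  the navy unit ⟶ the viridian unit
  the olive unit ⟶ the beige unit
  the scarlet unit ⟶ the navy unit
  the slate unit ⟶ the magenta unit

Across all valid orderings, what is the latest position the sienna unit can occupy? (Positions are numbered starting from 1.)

The units that are forced after the sienna unit, directly or by a chain of constraints, are the slate unit, the scarlet unit, the emerald unit, the navy unit, the magenta unit, the cyan unit, the viridian unit. That's 7 units.
With 7 mandatory successors out of 12 units total, the latest slot for the sienna unit is 12−7 = 5, and it's reachable by doing all non-successors before the sienna unit.

5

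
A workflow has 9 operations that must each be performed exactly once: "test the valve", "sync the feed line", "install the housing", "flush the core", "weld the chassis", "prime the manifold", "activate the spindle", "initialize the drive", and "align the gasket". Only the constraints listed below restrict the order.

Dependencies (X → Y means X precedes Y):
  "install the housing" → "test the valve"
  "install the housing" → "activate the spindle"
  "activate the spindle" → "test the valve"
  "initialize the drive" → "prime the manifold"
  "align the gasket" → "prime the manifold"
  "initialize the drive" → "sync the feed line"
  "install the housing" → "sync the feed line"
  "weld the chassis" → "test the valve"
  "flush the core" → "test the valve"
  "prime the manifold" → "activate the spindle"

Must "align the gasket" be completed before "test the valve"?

Yes

Tracing the constraints gives a chain: "align the gasket" → "prime the manifold" → "activate the spindle" → "test the valve".
So "align the gasket" must precede "test the valve" in any valid ordering.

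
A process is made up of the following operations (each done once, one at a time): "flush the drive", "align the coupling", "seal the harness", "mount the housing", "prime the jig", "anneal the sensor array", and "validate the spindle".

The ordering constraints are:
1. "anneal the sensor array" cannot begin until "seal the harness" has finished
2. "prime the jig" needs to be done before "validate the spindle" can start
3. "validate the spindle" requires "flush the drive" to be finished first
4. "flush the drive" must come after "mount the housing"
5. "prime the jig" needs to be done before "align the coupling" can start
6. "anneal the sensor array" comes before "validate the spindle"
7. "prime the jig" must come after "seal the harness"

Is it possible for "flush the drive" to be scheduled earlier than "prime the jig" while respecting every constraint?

Nothing in the constraints forces "prime the jig" before "flush the drive" — there is no chain from "prime the jig" to "flush the drive".
So a valid ordering placing "flush the drive" earlier than "prime the jig" exists.

Yes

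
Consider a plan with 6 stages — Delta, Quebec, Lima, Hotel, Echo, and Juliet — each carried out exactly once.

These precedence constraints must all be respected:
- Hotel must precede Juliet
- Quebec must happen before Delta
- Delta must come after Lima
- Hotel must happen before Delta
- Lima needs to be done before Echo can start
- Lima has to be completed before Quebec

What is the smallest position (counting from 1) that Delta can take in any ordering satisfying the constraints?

The stages that are forced before Delta, directly or transitively, are Quebec, Lima, Hotel. That's 3 stages.
With 3 mandatory predecessors, the earliest Delta can sit is position 3+1 = 4, and placing just those 3 first achieves it.

4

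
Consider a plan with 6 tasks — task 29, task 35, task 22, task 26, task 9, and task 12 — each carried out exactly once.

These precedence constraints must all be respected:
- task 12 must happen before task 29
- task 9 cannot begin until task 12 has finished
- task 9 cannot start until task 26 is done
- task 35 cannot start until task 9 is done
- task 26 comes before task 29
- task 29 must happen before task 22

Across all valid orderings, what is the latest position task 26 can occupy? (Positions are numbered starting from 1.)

The tasks that are forced after task 26, directly or by a chain of constraints, are task 29, task 35, task 22, task 9. That's 4 tasks.
So at least 4 tasks follow task 26, putting task 26 no later than position 2. That position is achievable by scheduling everything else first.

2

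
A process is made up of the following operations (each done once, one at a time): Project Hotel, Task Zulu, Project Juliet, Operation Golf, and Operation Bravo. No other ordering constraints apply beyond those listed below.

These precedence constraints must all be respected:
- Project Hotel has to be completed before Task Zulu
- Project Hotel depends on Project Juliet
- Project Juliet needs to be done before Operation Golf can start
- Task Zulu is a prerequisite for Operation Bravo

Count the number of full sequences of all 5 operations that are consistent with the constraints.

4

Project Juliet is the only operation with nothing required before it, so every ordering starts there.
Counting all ways to extend the partial order to a total order gives 4.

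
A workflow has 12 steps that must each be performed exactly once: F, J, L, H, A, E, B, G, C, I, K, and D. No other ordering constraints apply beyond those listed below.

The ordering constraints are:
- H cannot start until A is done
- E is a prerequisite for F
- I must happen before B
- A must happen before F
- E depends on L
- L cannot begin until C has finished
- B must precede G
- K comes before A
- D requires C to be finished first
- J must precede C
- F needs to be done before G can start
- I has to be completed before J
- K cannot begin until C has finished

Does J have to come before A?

Following the dependencies: J → C → K → A.
Hence J necessarily comes before A.

Yes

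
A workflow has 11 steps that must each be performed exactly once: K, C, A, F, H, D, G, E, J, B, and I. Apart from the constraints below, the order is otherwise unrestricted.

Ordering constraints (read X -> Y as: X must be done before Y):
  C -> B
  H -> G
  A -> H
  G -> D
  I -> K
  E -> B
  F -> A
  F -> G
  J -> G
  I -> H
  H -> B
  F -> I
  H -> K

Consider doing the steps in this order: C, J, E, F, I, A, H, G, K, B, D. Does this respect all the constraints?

Yes

Going through the constraints one by one, each required predecessor appears earlier in the sequence than its dependent — e.g. C (position 1) is before B (position 10), as required.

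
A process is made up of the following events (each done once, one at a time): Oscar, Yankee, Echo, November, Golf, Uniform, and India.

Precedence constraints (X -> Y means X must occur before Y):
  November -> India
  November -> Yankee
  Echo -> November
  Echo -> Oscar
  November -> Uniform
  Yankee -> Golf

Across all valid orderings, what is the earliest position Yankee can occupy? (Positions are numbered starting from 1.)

3

Every event that must precede Yankee has to come before it. Tracing all chains that end at Yankee, those events are: Echo, November — 2 in total.
So at minimum 2 events come before Yankee, putting Yankee no earlier than position 3. That position is achievable by scheduling exactly those predecessors first.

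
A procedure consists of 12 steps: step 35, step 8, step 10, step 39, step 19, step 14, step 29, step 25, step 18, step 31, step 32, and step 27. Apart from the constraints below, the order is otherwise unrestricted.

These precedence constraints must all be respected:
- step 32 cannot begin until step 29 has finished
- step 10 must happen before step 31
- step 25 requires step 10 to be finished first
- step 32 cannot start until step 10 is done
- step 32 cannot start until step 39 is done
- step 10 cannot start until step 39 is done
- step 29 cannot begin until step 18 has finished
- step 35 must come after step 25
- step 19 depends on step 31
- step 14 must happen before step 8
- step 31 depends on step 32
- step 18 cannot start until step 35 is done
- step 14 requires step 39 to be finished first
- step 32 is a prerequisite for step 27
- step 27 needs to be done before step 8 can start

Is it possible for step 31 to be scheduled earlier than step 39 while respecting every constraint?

There is a dependency chain step 39 → step 32 → step 31, so step 31 always comes after step 39.
Hence step 31 can never be scheduled before step 39.

No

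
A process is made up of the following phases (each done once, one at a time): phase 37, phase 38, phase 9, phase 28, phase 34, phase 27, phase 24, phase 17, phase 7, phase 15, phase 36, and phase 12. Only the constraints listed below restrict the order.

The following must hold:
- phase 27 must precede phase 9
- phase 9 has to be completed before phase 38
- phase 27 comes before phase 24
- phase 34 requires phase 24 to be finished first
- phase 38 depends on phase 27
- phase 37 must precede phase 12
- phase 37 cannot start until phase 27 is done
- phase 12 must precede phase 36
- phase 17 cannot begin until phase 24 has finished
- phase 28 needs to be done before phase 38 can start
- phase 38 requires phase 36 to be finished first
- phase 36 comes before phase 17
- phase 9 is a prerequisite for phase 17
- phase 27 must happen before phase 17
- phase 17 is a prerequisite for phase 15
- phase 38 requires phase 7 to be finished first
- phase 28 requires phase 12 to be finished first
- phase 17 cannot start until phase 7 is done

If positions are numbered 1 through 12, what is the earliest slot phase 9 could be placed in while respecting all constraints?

The only phase forced before phase 9 (directly or transitively) is phase 27.
With 1 mandatory predecessor, the earliest phase 9 can sit is position 1+1 = 2, and placing just that one first achieves it.

2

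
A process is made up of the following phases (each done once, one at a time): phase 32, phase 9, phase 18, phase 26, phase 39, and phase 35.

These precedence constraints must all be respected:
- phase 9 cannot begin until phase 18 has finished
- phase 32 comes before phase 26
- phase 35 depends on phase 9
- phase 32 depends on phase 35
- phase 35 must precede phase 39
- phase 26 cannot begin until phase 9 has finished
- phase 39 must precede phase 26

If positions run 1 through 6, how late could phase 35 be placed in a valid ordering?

3

Every phase that must follow phase 35 has to come after it. Tracing all chains starting from phase 35, those phases are: phase 32, phase 26, phase 39 — 3 in total.
With 3 mandatory successors out of 6 phases total, the latest slot for phase 35 is 6−3 = 3, and it's reachable by doing all non-successors before phase 35.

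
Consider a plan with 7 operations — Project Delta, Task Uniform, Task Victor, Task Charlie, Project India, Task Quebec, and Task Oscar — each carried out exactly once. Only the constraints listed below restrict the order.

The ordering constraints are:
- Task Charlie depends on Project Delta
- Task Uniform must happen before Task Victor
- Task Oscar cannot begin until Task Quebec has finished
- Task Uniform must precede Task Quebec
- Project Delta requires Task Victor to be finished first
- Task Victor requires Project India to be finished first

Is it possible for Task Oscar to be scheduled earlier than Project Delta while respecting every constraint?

No chain of constraints runs from Project Delta to Task Oscar, so Project Delta is not required to come first.
That means at least one valid schedule has Task Oscar before Project Delta.

Yes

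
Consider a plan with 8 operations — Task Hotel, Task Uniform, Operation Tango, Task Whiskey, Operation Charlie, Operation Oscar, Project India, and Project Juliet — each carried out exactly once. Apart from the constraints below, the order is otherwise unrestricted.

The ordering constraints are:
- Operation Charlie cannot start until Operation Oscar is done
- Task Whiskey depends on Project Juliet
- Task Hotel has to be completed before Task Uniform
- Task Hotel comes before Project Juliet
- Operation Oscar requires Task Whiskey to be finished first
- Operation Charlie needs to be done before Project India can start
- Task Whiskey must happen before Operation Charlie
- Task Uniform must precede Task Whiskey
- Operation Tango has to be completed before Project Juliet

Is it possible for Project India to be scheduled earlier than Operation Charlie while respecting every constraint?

No

The constraints give a chain Operation Charlie → Project India, which forces Operation Charlie before Project India.
So no valid ordering can have Project India before Operation Charlie.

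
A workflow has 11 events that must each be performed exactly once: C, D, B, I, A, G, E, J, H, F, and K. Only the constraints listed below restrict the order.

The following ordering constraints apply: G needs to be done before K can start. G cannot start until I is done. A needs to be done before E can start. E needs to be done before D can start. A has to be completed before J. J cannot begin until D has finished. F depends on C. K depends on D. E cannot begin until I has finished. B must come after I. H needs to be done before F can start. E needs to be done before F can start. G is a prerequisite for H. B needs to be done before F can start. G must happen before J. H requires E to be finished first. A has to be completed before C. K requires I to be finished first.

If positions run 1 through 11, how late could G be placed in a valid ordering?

Following every chain forward from G, the events that must come later are J, H, F, K — 4 of them.
With 4 mandatory successors out of 11 events total, the latest slot for G is 11−4 = 7, and it's reachable by doing all non-successors before G.

7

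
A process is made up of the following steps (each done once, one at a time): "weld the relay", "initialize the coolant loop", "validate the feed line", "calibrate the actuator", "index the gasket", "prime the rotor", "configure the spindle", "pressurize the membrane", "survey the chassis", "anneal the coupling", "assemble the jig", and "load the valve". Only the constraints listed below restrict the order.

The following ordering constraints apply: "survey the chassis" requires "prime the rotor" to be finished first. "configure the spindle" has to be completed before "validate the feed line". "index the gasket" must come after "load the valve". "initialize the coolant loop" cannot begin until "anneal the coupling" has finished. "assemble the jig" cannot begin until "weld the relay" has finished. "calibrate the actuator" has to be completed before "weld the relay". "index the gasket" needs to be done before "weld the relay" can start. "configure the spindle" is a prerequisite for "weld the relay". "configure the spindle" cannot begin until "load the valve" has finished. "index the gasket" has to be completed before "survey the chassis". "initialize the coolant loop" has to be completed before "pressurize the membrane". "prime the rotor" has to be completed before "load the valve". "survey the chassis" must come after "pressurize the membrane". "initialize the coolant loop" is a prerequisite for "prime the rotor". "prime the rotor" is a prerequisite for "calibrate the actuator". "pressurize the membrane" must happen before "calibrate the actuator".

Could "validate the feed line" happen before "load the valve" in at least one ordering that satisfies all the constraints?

The constraints give a chain "load the valve" → "configure the spindle" → "validate the feed line", which forces "load the valve" before "validate the feed line".
Hence "validate the feed line" can never be scheduled before "load the valve".

No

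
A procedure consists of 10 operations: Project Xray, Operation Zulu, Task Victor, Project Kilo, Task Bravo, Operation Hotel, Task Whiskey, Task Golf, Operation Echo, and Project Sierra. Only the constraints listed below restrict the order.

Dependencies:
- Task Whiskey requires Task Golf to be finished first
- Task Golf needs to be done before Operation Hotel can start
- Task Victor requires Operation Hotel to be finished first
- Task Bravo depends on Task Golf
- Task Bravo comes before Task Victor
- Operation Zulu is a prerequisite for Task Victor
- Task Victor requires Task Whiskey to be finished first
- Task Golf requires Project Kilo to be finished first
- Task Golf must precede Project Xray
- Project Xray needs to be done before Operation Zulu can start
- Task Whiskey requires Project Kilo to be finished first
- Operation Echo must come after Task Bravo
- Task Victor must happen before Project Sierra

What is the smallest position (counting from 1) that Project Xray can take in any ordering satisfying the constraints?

Every operation that must precede Project Xray has to come before it. Tracing all chains that end at Project Xray, those operations are: Project Kilo, Task Golf — 2 in total.
So at minimum 2 operations come before Project Xray, putting Project Xray no earlier than position 3. That position is achievable by scheduling exactly those predecessors first.

3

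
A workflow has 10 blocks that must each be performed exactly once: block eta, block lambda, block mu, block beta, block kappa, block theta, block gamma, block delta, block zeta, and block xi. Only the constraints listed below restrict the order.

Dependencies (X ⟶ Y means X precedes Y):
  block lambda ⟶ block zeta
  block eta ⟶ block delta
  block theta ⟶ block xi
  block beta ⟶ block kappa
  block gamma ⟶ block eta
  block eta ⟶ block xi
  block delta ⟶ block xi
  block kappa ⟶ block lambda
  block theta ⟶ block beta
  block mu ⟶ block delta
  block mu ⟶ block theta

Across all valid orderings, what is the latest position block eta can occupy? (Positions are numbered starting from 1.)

8

Following every chain forward from block eta, the blocks that must come later are block delta, block xi — 2 of them.
With 2 mandatory successors out of 10 blocks total, the latest slot for block eta is 10−2 = 8, and it's reachable by doing all non-successors before block eta.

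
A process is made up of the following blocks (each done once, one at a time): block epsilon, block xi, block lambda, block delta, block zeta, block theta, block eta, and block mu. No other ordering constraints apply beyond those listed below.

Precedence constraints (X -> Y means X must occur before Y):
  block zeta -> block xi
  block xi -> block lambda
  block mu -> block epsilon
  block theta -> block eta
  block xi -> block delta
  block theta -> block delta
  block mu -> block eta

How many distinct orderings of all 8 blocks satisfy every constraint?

The blocks with no prerequisites are block zeta, block theta, block mu; any of them can be placed first.
Enumerating by repeatedly choosing an available block (one whose prerequisites are all placed) gives 594 distinct complete orderings.

594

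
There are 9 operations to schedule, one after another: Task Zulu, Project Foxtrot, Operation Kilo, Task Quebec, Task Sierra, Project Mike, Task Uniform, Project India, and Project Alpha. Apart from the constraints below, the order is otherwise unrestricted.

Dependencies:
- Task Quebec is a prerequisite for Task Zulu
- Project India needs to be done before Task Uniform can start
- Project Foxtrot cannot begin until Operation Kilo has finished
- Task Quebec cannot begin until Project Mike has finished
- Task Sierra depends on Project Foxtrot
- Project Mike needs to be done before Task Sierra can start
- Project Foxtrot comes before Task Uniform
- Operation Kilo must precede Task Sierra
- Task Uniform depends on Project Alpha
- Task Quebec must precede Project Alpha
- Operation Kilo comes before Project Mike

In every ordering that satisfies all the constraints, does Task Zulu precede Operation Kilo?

No

The constraints actually force Operation Kilo before Task Zulu (via Operation Kilo → Project Mike → Task Quebec → Task Zulu), not the other way around.
So Task Zulu does not have to come before Operation Kilo — it cannot.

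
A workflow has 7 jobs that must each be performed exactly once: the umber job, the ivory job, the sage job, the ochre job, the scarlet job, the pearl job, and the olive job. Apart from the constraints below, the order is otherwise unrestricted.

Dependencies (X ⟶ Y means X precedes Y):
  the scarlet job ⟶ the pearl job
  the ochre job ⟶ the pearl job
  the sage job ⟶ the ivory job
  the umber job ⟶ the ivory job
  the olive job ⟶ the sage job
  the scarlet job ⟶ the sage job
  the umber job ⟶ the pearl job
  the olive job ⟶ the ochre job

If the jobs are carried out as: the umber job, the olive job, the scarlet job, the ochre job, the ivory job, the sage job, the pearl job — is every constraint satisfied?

Here the sage job comes after the ivory job.
That contradicts the constraint that the sage job must precede the ivory job.

No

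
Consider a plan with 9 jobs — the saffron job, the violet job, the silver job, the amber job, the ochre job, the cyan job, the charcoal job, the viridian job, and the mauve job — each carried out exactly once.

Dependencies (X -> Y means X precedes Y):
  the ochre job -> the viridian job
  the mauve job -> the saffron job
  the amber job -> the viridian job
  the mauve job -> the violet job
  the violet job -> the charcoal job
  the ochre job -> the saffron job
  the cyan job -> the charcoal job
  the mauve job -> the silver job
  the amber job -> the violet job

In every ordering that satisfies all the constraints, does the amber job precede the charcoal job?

Yes

Tracing the constraints gives a chain: the amber job → the violet job → the charcoal job.
Hence the amber job necessarily comes before the charcoal job.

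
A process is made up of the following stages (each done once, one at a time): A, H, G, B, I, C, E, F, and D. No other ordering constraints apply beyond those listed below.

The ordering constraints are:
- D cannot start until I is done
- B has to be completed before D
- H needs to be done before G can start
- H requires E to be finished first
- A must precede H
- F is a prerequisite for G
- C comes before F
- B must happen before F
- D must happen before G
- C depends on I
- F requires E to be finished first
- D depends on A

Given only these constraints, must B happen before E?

No

B and E are not related by any chain of constraints.
So B can come before E or after — it is not forced.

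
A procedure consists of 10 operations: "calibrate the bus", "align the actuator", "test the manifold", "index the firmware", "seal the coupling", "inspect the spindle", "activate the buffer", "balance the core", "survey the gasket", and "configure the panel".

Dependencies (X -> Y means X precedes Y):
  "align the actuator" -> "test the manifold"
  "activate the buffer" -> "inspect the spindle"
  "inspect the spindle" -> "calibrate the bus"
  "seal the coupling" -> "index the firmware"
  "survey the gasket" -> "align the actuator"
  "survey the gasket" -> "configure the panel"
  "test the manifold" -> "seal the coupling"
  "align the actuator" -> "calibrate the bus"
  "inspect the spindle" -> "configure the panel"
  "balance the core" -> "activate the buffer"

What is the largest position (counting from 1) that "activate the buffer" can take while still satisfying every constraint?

Every operation that must follow "activate the buffer" has to come after it. Tracing all chains starting from "activate the buffer", those operations are: "calibrate the bus", "inspect the spindle", "configure the panel" — 3 in total.
So at least 3 operations follow "activate the buffer", putting "activate the buffer" no later than position 7. That position is achievable by scheduling everything else first.

7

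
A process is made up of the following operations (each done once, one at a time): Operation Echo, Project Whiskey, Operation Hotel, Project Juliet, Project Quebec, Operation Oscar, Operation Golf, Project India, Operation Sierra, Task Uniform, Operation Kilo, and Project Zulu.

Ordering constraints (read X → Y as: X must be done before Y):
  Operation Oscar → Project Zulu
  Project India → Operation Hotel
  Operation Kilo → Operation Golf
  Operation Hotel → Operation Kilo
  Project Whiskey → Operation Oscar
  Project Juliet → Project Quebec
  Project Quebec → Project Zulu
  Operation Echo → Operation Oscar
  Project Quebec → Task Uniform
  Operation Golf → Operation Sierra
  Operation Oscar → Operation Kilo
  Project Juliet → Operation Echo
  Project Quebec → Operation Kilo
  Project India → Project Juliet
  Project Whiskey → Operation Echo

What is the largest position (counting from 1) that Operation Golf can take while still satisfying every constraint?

11

Following the constraints forward from Operation Golf, its only required successor is Operation Sierra.
With 1 mandatory successor out of 12 operations total, the latest slot for Operation Golf is 12−1 = 11, and it's reachable by doing all non-successors before Operation Golf.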